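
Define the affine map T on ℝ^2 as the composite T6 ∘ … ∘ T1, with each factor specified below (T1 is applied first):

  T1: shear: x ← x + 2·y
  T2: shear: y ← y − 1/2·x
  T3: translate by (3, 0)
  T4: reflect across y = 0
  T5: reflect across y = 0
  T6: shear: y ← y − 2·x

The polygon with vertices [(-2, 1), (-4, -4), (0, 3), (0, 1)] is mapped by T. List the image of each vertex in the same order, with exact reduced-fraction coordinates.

image vertices: (3, -5), (-9, 20), (9, -18), (5, -10)

T1 shear: x ← x + 2·y: (-2, 1) → (0, 1); (-4, -4) → (-12, -4); (0, 3) → (6, 3); (0, 1) → (2, 1)
T2 shear: y ← y − 1/2·x: (0, 1) → (0, 1); (-12, -4) → (-12, 2); (6, 3) → (6, 0); (2, 1) → (2, 0)
T3 translate by (3, 0): (0, 1) → (3, 1); (-12, 2) → (-9, 2); (6, 0) → (9, 0); (2, 0) → (5, 0)
T4 reflect across y = 0: (3, 1) → (3, -1); (-9, 2) → (-9, -2); (9, 0) → (9, 0); (5, 0) → (5, 0)
T5 reflect across y = 0: (3, -1) → (3, 1); (-9, -2) → (-9, 2); (9, 0) → (9, 0); (5, 0) → (5, 0)
T6 shear: y ← y − 2·x: (3, 1) → (3, -5); (-9, 2) → (-9, 20); (9, 0) → (9, -18); (5, 0) → (5, -10)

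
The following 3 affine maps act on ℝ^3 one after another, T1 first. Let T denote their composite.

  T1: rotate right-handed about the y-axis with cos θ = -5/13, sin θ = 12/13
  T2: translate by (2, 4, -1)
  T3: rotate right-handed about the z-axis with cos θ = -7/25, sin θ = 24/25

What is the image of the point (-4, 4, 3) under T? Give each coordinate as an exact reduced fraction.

T1 rotate right-handed about the y-axis with cos θ = -5/13, sin θ = 12/13: (-4, 4, 3) → (56/13, 4, 33/13)
T2 translate by (2, 4, -1): (56/13, 4, 33/13) → (82/13, 8, 20/13)
T3 rotate right-handed about the z-axis with cos θ = -7/25, sin θ = 24/25: (82/13, 8, 20/13) → (-614/65, 248/65, 20/13)

T(p) = (-614/65, 248/65, 20/13)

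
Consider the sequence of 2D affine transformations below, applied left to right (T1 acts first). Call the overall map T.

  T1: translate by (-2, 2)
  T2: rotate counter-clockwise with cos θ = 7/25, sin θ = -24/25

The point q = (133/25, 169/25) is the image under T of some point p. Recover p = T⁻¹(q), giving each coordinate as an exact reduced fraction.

T1 = [1 0 -2; 0 1 2; 0 0 1]
T2·T1 = [7/25 24/25 34/25; -24/25 7/25 62/25; 0 0 1]
det M = 1; M⁻¹ = [7/25 -24/25 2; 24/25 7/25 -2; 0 0 1]
M⁻¹ · (133/25, 169/25)ᵀ = (-3, 5)ᵀ

p = (-3, 5)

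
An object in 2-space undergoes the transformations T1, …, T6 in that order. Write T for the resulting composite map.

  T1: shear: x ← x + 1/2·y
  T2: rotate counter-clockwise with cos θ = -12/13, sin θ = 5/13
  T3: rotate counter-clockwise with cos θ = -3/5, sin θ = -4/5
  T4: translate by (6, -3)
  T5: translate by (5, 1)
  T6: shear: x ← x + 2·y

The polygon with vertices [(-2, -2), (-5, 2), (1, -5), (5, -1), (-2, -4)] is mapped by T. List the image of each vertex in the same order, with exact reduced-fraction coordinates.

image vertices: (-69/65, -341/65), (25/13, -30/13), (-123/65, -919/130), (185/13, -15/26), (-349/65, -486/65)

T1 shear: x ← x + 1/2·y: (-2, -2) → (-3, -2); (-5, 2) → (-4, 2); (1, -5) → (-3/2, -5); (5, -1) → (9/2, -1); (-2, -4) → (-4, -4)
T2 rotate counter-clockwise with cos θ = -12/13, sin θ = 5/13: (-3, -2) → (46/13, 9/13); (-4, 2) → (38/13, -44/13); (-3/2, -5) → (43/13, 105/26); (9/2, -1) → (-49/13, 69/26); (-4, -4) → (68/13, 28/13)
T3 rotate counter-clockwise with cos θ = -3/5, sin θ = -4/5: (46/13, 9/13) → (-102/65, -211/65); (38/13, -44/13) → (-58/13, -4/13); (43/13, 105/26) → (81/65, -659/130); (-49/13, 69/26) → (57/13, 37/26); (68/13, 28/13) → (-92/65, -356/65)
T4 translate by (6, -3): (-102/65, -211/65) → (288/65, -406/65); (-58/13, -4/13) → (20/13, -43/13); (81/65, -659/130) → (471/65, -1049/130); (57/13, 37/26) → (135/13, -41/26); (-92/65, -356/65) → (298/65, -551/65)
T5 translate by (5, 1): (288/65, -406/65) → (613/65, -341/65); (20/13, -43/13) → (85/13, -30/13); (471/65, -1049/130) → (796/65, -919/130); (135/13, -41/26) → (200/13, -15/26); (298/65, -551/65) → (623/65, -486/65)
T6 shear: x ← x + 2·y: (613/65, -341/65) → (-69/65, -341/65); (85/13, -30/13) → (25/13, -30/13); (796/65, -919/130) → (-123/65, -919/130); (200/13, -15/26) → (185/13, -15/26); (623/65, -486/65) → (-349/65, -486/65)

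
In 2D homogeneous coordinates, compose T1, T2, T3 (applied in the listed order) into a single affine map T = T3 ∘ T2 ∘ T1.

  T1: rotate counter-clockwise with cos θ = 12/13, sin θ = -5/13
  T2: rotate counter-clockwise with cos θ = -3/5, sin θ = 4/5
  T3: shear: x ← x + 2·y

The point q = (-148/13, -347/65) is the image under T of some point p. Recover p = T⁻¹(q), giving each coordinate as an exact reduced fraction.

T1 = [12/13 5/13 0; -5/13 12/13 0; 0 0 1]
T2·T1 = [-16/65 -63/65 0; 63/65 -16/65 0; 0 0 1]
T3·…·T1 = [22/13 -19/13 0; 63/65 -16/65 0; 0 0 1]
det M = 1; M⁻¹ = [-16/65 19/13 0; -63/65 22/13 0; 0 0 1]
M⁻¹ · (-148/13, -347/65)ᵀ = (-5, 2)ᵀ

p = (-5, 2)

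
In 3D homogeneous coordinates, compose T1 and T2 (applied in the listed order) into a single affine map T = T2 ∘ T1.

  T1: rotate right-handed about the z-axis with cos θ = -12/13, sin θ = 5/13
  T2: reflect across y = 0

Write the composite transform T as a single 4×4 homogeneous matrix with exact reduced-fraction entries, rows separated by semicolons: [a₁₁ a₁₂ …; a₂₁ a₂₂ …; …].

T = [-12/13 -5/13 0 0; -5/13 12/13 0 0; 0 0 1 0; 0 0 0 1]

T1 = [-12/13 -5/13 0 0; 5/13 -12/13 0 0; 0 0 1 0; 0 0 0 1]
T2·T1 = [-12/13 -5/13 0 0; -5/13 12/13 0 0; 0 0 1 0; 0 0 0 1]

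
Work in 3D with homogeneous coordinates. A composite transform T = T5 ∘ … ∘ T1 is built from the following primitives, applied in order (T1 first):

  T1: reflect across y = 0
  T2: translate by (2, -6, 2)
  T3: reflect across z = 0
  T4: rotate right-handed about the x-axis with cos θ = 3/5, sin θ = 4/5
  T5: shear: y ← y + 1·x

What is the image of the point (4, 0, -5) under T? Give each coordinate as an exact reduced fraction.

T(p) = (6, 0, -3)

T1 reflect across y = 0: (4, 0, -5) → (4, 0, -5)
T2 translate by (2, -6, 2): (4, 0, -5) → (6, -6, -3)
T3 reflect across z = 0: (6, -6, -3) → (6, -6, 3)
T4 rotate right-handed about the x-axis with cos θ = 3/5, sin θ = 4/5: (6, -6, 3) → (6, -6, -3)
T5 shear: y ← y + 1·x: (6, -6, -3) → (6, 0, -3)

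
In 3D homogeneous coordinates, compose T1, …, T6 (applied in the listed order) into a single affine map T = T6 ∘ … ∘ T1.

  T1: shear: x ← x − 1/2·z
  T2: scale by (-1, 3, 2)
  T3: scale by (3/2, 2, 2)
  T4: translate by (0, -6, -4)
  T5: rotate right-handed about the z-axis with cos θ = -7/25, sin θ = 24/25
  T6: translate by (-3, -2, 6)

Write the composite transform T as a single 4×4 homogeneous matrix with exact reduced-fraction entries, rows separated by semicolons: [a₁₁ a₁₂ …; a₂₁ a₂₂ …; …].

T = [21/50 -144/25 -21/100 69/25; -36/25 -42/25 18/25 -8/25; 0 0 4 2; 0 0 0 1]

T1 = [1 0 -1/2 0; 0 1 0 0; 0 0 1 0; 0 0 0 1]
T2·T1 = [-1 0 1/2 0; 0 3 0 0; 0 0 2 0; 0 0 0 1]
T3·…·T1 = [-3/2 0 3/4 0; 0 6 0 0; 0 0 4 0; 0 0 0 1]
T4·…·T1 = [-3/2 0 3/4 0; 0 6 0 -6; 0 0 4 -4; 0 0 0 1]
T5·…·T1 = [21/50 -144/25 -21/100 144/25; -36/25 -42/25 18/25 42/25; 0 0 4 -4; 0 0 0 1]
T6·…·T1 = [21/50 -144/25 -21/100 69/25; -36/25 -42/25 18/25 -8/25; 0 0 4 2; 0 0 0 1]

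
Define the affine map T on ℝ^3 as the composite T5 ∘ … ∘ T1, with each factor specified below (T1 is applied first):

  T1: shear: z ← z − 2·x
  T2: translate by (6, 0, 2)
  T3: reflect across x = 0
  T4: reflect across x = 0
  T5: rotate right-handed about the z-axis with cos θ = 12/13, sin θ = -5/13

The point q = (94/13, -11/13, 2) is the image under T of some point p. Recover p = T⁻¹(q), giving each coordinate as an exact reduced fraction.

T1 = [1 0 0 0; 0 1 0 0; -2 0 1 0; 0 0 0 1]
T2·T1 = [1 0 0 6; 0 1 0 0; -2 0 1 2; 0 0 0 1]
T3·…·T1 = [-1 0 0 -6; 0 1 0 0; -2 0 1 2; 0 0 0 1]
T4·…·T1 = [1 0 0 6; 0 1 0 0; -2 0 1 2; 0 0 0 1]
T5·…·T1 = [12/13 5/13 0 72/13; -5/13 12/13 0 -30/13; -2 0 1 2; 0 0 0 1]
det M = 1; M⁻¹ = [12/13 -5/13 0 -6; 5/13 12/13 0 0; 24/13 -10/13 1 -14; 0 0 0 1]
M⁻¹ · (94/13, -11/13, 2)ᵀ = (1, 2, 2)ᵀ

p = (1, 2, 2)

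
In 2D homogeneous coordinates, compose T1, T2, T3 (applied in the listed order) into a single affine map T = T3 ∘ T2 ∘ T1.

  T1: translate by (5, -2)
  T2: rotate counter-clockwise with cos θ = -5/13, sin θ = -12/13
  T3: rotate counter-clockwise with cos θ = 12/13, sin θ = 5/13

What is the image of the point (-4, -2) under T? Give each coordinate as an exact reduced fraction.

T(p) = (-4, -1)

T1 translate by (5, -2): (-4, -2) → (1, -4)
T2 rotate counter-clockwise with cos θ = -5/13, sin θ = -12/13: (1, -4) → (-53/13, 8/13)
T3 rotate counter-clockwise with cos θ = 12/13, sin θ = 5/13: (-53/13, 8/13) → (-4, -1)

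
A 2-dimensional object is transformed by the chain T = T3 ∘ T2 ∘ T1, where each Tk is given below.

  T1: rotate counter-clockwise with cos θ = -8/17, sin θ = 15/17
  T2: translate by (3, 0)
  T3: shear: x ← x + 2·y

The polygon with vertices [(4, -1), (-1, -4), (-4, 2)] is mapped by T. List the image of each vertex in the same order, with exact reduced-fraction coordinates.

image vertices: (10, 4), (9, 1), (-99/17, -76/17)

T1 rotate counter-clockwise with cos θ = -8/17, sin θ = 15/17: (4, -1) → (-1, 4); (-1, -4) → (4, 1); (-4, 2) → (2/17, -76/17)
T2 translate by (3, 0): (-1, 4) → (2, 4); (4, 1) → (7, 1); (2/17, -76/17) → (53/17, -76/17)
T3 shear: x ← x + 2·y: (2, 4) → (10, 4); (7, 1) → (9, 1); (53/17, -76/17) → (-99/17, -76/17)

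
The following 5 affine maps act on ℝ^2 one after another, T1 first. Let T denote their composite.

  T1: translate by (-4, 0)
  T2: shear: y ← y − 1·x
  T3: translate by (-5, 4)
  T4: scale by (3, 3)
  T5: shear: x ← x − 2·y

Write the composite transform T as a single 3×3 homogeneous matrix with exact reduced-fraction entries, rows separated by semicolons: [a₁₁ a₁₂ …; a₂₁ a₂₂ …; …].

T1 = [1 0 -4; 0 1 0; 0 0 1]
T2·T1 = [1 0 -4; -1 1 4; 0 0 1]
T3·…·T1 = [1 0 -9; -1 1 8; 0 0 1]
T4·…·T1 = [3 0 -27; -3 3 24; 0 0 1]
T5·…·T1 = [9 -6 -75; -3 3 24; 0 0 1]

T = [9 -6 -75; -3 3 24; 0 0 1]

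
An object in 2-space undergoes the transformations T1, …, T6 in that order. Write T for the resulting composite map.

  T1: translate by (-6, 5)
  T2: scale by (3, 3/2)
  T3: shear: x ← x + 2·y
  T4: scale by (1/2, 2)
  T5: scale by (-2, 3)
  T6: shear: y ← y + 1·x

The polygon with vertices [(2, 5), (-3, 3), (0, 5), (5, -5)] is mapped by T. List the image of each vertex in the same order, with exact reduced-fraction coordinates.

image vertices: (-18, 72), (3, 75), (-12, 78), (3, 3)

T1 translate by (-6, 5): (2, 5) → (-4, 10); (-3, 3) → (-9, 8); (0, 5) → (-6, 10); (5, -5) → (-1, 0)
T2 scale by (3, 3/2): (-4, 10) → (-12, 15); (-9, 8) → (-27, 12); (-6, 10) → (-18, 15); (-1, 0) → (-3, 0)
T3 shear: x ← x + 2·y: (-12, 15) → (18, 15); (-27, 12) → (-3, 12); (-18, 15) → (12, 15); (-3, 0) → (-3, 0)
T4 scale by (1/2, 2): (18, 15) → (9, 30); (-3, 12) → (-3/2, 24); (12, 15) → (6, 30); (-3, 0) → (-3/2, 0)
T5 scale by (-2, 3): (9, 30) → (-18, 90); (-3/2, 24) → (3, 72); (6, 30) → (-12, 90); (-3/2, 0) → (3, 0)
T6 shear: y ← y + 1·x: (-18, 90) → (-18, 72); (3, 72) → (3, 75); (-12, 90) → (-12, 78); (3, 0) → (3, 3)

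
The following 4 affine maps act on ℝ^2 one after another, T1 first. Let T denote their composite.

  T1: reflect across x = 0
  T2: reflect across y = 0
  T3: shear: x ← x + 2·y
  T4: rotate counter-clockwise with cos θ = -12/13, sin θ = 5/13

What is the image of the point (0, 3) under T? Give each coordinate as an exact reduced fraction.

T(p) = (87/13, 6/13)

T1 reflect across x = 0: (0, 3) → (0, 3)
T2 reflect across y = 0: (0, 3) → (0, -3)
T3 shear: x ← x + 2·y: (0, -3) → (-6, -3)
T4 rotate counter-clockwise with cos θ = -12/13, sin θ = 5/13: (-6, -3) → (87/13, 6/13)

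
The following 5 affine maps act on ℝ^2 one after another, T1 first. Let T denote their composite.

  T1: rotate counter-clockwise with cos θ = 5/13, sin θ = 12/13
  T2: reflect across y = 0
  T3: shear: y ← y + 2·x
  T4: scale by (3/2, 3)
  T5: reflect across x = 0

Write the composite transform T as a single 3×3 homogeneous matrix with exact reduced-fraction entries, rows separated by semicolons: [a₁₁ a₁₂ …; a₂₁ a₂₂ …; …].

T1 = [5/13 -12/13 0; 12/13 5/13 0; 0 0 1]
T2·T1 = [5/13 -12/13 0; -12/13 -5/13 0; 0 0 1]
T3·…·T1 = [5/13 -12/13 0; -2/13 -29/13 0; 0 0 1]
T4·…·T1 = [15/26 -18/13 0; -6/13 -87/13 0; 0 0 1]
T5·…·T1 = [-15/26 18/13 0; -6/13 -87/13 0; 0 0 1]

T = [-15/26 18/13 0; -6/13 -87/13 0; 0 0 1]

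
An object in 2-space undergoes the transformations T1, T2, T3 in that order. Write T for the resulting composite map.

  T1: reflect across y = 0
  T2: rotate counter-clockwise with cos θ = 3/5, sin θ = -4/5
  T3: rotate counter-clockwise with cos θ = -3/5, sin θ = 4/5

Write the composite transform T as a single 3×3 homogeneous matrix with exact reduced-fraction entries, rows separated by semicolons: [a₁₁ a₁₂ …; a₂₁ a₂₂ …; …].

T1 = [1 0 0; 0 -1 0; 0 0 1]
T2·T1 = [3/5 -4/5 0; -4/5 -3/5 0; 0 0 1]
T3·…·T1 = [7/25 24/25 0; 24/25 -7/25 0; 0 0 1]

T = [7/25 24/25 0; 24/25 -7/25 0; 0 0 1]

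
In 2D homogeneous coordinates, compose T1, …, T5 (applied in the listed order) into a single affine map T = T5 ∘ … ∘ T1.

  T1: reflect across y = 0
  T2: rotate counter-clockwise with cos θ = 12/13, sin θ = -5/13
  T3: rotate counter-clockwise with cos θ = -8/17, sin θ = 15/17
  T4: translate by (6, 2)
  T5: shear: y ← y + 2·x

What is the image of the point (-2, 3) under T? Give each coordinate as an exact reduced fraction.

T1 reflect across y = 0: (-2, 3) → (-2, -3)
T2 rotate counter-clockwise with cos θ = 12/13, sin θ = -5/13: (-2, -3) → (-3, -2)
T3 rotate counter-clockwise with cos θ = -8/17, sin θ = 15/17: (-3, -2) → (54/17, -29/17)
T4 translate by (6, 2): (54/17, -29/17) → (156/17, 5/17)
T5 shear: y ← y + 2·x: (156/17, 5/17) → (156/17, 317/17)

T(p) = (156/17, 317/17)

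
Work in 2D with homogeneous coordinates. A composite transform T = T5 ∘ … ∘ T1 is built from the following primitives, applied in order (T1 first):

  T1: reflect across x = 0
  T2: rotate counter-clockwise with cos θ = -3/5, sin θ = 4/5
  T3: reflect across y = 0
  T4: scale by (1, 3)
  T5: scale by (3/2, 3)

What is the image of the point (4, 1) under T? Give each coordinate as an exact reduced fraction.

T(p) = (12/5, 171/5)

T1 reflect across x = 0: (4, 1) → (-4, 1)
T2 rotate counter-clockwise with cos θ = -3/5, sin θ = 4/5: (-4, 1) → (8/5, -19/5)
T3 reflect across y = 0: (8/5, -19/5) → (8/5, 19/5)
T4 scale by (1, 3): (8/5, 19/5) → (8/5, 57/5)
T5 scale by (3/2, 3): (8/5, 57/5) → (12/5, 171/5)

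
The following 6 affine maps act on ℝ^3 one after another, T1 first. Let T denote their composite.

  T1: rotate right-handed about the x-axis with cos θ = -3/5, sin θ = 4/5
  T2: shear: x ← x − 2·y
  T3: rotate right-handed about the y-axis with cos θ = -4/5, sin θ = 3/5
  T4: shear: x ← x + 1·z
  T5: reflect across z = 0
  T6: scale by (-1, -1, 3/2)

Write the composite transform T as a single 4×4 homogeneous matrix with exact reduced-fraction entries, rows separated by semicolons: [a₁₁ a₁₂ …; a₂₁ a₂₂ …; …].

T1 = [1 0 0 0; 0 -3/5 -4/5 0; 0 4/5 -3/5 0; 0 0 0 1]
T2·T1 = [1 6/5 8/5 0; 0 -3/5 -4/5 0; 0 4/5 -3/5 0; 0 0 0 1]
T3·…·T1 = [-4/5 -12/25 -41/25 0; 0 -3/5 -4/5 0; -3/5 -34/25 -12/25 0; 0 0 0 1]
T4·…·T1 = [-7/5 -46/25 -53/25 0; 0 -3/5 -4/5 0; -3/5 -34/25 -12/25 0; 0 0 0 1]
T5·…·T1 = [-7/5 -46/25 -53/25 0; 0 -3/5 -4/5 0; 3/5 34/25 12/25 0; 0 0 0 1]
T6·…·T1 = [7/5 46/25 53/25 0; 0 3/5 4/5 0; 9/10 51/25 18/25 0; 0 0 0 1]

T = [7/5 46/25 53/25 0; 0 3/5 4/5 0; 9/10 51/25 18/25 0; 0 0 0 1]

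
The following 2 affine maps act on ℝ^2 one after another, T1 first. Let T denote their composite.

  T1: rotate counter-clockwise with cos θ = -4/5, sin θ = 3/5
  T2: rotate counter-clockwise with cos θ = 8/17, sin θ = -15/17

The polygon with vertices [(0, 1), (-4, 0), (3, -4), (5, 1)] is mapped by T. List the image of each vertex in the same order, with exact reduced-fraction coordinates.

image vertices: (-84/85, 13/85), (-52/85, -336/85), (75/17, 40/17), (-19/85, 433/85)

T1 rotate counter-clockwise with cos θ = -4/5, sin θ = 3/5: (0, 1) → (-3/5, -4/5); (-4, 0) → (16/5, -12/5); (3, -4) → (0, 5); (5, 1) → (-23/5, 11/5)
T2 rotate counter-clockwise with cos θ = 8/17, sin θ = -15/17: (-3/5, -4/5) → (-84/85, 13/85); (16/5, -12/5) → (-52/85, -336/85); (0, 5) → (75/17, 40/17); (-23/5, 11/5) → (-19/85, 433/85)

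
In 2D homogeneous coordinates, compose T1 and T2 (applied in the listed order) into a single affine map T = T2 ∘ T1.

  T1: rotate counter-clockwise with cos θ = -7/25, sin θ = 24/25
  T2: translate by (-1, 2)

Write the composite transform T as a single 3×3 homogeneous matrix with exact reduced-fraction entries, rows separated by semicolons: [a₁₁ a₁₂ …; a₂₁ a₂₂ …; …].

T = [-7/25 -24/25 -1; 24/25 -7/25 2; 0 0 1]

T1 = [-7/25 -24/25 0; 24/25 -7/25 0; 0 0 1]
T2·T1 = [-7/25 -24/25 -1; 24/25 -7/25 2; 0 0 1]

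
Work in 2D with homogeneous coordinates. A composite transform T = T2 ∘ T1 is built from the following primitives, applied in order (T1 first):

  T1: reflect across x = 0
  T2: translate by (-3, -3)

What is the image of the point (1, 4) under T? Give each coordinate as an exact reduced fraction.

T(p) = (-4, 1)

T1 reflect across x = 0: (1, 4) → (-1, 4)
T2 translate by (-3, -3): (-1, 4) → (-4, 1)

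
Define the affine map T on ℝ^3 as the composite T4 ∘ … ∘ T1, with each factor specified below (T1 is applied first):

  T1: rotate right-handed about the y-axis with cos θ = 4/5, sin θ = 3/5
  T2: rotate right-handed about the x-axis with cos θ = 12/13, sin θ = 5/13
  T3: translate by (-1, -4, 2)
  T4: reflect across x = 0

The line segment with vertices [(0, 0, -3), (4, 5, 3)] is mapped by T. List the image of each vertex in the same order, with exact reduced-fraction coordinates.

image vertices: (14/5, -40/13, -14/65), (-4, 8/13, 51/13)

T1 rotate right-handed about the y-axis with cos θ = 4/5, sin θ = 3/5: (0, 0, -3) → (-9/5, 0, -12/5); (4, 5, 3) → (5, 5, 0)
T2 rotate right-handed about the x-axis with cos θ = 12/13, sin θ = 5/13: (-9/5, 0, -12/5) → (-9/5, 12/13, -144/65); (5, 5, 0) → (5, 60/13, 25/13)
T3 translate by (-1, -4, 2): (-9/5, 12/13, -144/65) → (-14/5, -40/13, -14/65); (5, 60/13, 25/13) → (4, 8/13, 51/13)
T4 reflect across x = 0: (-14/5, -40/13, -14/65) → (14/5, -40/13, -14/65); (4, 8/13, 51/13) → (-4, 8/13, 51/13)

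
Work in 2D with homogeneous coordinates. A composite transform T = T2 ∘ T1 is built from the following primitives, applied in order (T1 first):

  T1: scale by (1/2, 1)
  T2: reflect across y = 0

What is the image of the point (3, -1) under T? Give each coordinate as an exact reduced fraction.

T(p) = (3/2, 1)

T1 scale by (1/2, 1): (3, -1) → (3/2, -1)
T2 reflect across y = 0: (3/2, -1) → (3/2, 1)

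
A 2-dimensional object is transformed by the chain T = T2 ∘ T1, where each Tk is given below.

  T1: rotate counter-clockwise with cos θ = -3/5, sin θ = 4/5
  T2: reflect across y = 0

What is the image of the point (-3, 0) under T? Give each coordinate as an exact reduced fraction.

T(p) = (9/5, 12/5)

T1 rotate counter-clockwise with cos θ = -3/5, sin θ = 4/5: (-3, 0) → (9/5, -12/5)
T2 reflect across y = 0: (9/5, -12/5) → (9/5, 12/5)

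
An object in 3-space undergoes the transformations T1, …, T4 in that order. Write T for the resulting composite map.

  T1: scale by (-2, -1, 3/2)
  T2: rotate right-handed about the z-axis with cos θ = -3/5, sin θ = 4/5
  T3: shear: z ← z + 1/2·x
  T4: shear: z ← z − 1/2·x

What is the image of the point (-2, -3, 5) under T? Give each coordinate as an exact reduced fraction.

T(p) = (-24/5, 7/5, 15/2)

T1 scale by (-2, -1, 3/2): (-2, -3, 5) → (4, 3, 15/2)
T2 rotate right-handed about the z-axis with cos θ = -3/5, sin θ = 4/5: (4, 3, 15/2) → (-24/5, 7/5, 15/2)
T3 shear: z ← z + 1/2·x: (-24/5, 7/5, 15/2) → (-24/5, 7/5, 51/10)
T4 shear: z ← z − 1/2·x: (-24/5, 7/5, 51/10) → (-24/5, 7/5, 15/2)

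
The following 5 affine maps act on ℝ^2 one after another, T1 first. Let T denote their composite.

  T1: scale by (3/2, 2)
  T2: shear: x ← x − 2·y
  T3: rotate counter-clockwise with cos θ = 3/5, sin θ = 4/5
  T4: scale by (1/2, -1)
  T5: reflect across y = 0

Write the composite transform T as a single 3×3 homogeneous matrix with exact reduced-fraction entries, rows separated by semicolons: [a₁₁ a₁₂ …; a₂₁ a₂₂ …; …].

T = [9/20 -2 0; 6/5 -2 0; 0 0 1]

T1 = [3/2 0 0; 0 2 0; 0 0 1]
T2·T1 = [3/2 -4 0; 0 2 0; 0 0 1]
T3·…·T1 = [9/10 -4 0; 6/5 -2 0; 0 0 1]
T4·…·T1 = [9/20 -2 0; -6/5 2 0; 0 0 1]
T5·…·T1 = [9/20 -2 0; 6/5 -2 0; 0 0 1]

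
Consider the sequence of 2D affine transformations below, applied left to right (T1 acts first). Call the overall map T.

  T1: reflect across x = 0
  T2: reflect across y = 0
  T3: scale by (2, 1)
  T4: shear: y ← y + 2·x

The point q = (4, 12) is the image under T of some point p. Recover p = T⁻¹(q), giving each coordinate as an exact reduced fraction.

p = (-2, -4)

T1 = [-1 0 0; 0 1 0; 0 0 1]
T2·T1 = [-1 0 0; 0 -1 0; 0 0 1]
T3·…·T1 = [-2 0 0; 0 -1 0; 0 0 1]
T4·…·T1 = [-2 0 0; -4 -1 0; 0 0 1]
det M = 2; M⁻¹ = [-1/2 0 0; 2 -1 0; 0 0 1]
M⁻¹ · (4, 12)ᵀ = (-2, -4)ᵀ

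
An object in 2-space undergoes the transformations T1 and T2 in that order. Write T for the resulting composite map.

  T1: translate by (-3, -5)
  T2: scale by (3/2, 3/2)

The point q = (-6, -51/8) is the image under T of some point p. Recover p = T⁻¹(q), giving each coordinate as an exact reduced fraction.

T1 = [1 0 -3; 0 1 -5; 0 0 1]
T2·T1 = [3/2 0 -9/2; 0 3/2 -15/2; 0 0 1]
det M = 9/4; M⁻¹ = [2/3 0 3; 0 2/3 5; 0 0 1]
M⁻¹ · (-6, -51/8)ᵀ = (-1, 3/4)ᵀ

p = (-1, 3/4)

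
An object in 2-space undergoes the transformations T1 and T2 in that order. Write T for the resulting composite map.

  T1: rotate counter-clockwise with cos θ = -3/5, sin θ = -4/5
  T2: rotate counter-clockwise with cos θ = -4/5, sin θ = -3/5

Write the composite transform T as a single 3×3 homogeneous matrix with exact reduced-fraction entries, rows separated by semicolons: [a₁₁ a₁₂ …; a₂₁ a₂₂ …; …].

T1 = [-3/5 4/5 0; -4/5 -3/5 0; 0 0 1]
T2·T1 = [0 -1 0; 1 0 0; 0 0 1]

T = [0 -1 0; 1 0 0; 0 0 1]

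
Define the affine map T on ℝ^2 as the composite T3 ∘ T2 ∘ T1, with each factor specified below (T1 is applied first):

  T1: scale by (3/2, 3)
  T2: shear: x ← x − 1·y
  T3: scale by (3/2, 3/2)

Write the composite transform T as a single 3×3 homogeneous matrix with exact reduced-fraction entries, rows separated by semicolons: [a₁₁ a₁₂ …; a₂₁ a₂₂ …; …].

T1 = [3/2 0 0; 0 3 0; 0 0 1]
T2·T1 = [3/2 -3 0; 0 3 0; 0 0 1]
T3·…·T1 = [9/4 -9/2 0; 0 9/2 0; 0 0 1]

T = [9/4 -9/2 0; 0 9/2 0; 0 0 1]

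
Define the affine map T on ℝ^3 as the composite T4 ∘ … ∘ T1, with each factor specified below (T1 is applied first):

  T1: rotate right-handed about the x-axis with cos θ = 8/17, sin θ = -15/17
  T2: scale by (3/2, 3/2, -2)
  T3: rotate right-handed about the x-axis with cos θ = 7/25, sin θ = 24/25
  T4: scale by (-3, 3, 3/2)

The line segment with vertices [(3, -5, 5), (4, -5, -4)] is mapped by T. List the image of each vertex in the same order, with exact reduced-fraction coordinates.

T1 rotate right-handed about the x-axis with cos θ = 8/17, sin θ = -15/17: (3, -5, 5) → (3, 35/17, 115/17); (4, -5, -4) → (4, -100/17, 43/17)
T2 scale by (3/2, 3/2, -2): (3, 35/17, 115/17) → (9/2, 105/34, -230/17); (4, -100/17, 43/17) → (6, -150/17, -86/17)
T3 rotate right-handed about the x-axis with cos θ = 7/25, sin θ = 24/25: (9/2, 105/34, -230/17) → (9/2, 471/34, -14/17); (6, -150/17, -86/17) → (6, 1014/425, -4202/425)
T4 scale by (-3, 3, 3/2): (9/2, 471/34, -14/17) → (-27/2, 1413/34, -21/17); (6, 1014/425, -4202/425) → (-18, 3042/425, -6303/425)

image vertices: (-27/2, 1413/34, -21/17), (-18, 3042/425, -6303/425)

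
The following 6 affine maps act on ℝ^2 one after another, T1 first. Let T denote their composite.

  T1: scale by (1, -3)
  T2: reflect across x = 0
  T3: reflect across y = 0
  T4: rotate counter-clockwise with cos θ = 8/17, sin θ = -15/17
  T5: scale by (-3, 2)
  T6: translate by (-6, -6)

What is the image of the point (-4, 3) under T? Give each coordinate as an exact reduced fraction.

T(p) = (-603/17, -78/17)

T1 scale by (1, -3): (-4, 3) → (-4, -9)
T2 reflect across x = 0: (-4, -9) → (4, -9)
T3 reflect across y = 0: (4, -9) → (4, 9)
T4 rotate counter-clockwise with cos θ = 8/17, sin θ = -15/17: (4, 9) → (167/17, 12/17)
T5 scale by (-3, 2): (167/17, 12/17) → (-501/17, 24/17)
T6 translate by (-6, -6): (-501/17, 24/17) → (-603/17, -78/17)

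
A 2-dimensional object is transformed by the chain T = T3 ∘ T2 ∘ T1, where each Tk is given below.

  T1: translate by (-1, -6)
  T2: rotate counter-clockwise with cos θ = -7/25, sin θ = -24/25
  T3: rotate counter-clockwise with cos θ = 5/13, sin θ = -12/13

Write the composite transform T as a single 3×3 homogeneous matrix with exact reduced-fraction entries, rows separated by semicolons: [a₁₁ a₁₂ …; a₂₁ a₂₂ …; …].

T = [-323/325 36/325 107/325; -36/325 -323/325 1974/325; 0 0 1]

T1 = [1 0 -1; 0 1 -6; 0 0 1]
T2·T1 = [-7/25 24/25 -137/25; -24/25 -7/25 66/25; 0 0 1]
T3·…·T1 = [-323/325 36/325 107/325; -36/325 -323/325 1974/325; 0 0 1]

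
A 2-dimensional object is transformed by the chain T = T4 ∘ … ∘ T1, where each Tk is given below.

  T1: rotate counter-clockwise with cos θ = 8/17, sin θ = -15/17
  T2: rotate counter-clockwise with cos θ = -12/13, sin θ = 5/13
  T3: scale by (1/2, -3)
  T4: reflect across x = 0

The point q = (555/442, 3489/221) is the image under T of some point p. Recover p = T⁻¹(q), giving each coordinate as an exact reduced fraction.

T1 = [8/17 15/17 0; -15/17 8/17 0; 0 0 1]
T2·T1 = [-21/221 -220/221 0; 220/221 -21/221 0; 0 0 1]
T3·…·T1 = [-21/442 -110/221 0; -660/221 63/221 0; 0 0 1]
T4·…·T1 = [21/442 110/221 0; -660/221 63/221 0; 0 0 1]
det M = 3/2; M⁻¹ = [42/221 -220/663 0; 440/221 7/221 0; 0 0 1]
M⁻¹ · (555/442, 3489/221)ᵀ = (-5, 3)ᵀ

p = (-5, 3)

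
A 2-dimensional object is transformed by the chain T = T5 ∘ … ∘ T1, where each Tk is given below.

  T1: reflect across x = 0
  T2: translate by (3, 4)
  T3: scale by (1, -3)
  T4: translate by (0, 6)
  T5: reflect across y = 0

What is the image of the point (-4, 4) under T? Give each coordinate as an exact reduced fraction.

T(p) = (7, 18)

T1 reflect across x = 0: (-4, 4) → (4, 4)
T2 translate by (3, 4): (4, 4) → (7, 8)
T3 scale by (1, -3): (7, 8) → (7, -24)
T4 translate by (0, 6): (7, -24) → (7, -18)
T5 reflect across y = 0: (7, -18) → (7, 18)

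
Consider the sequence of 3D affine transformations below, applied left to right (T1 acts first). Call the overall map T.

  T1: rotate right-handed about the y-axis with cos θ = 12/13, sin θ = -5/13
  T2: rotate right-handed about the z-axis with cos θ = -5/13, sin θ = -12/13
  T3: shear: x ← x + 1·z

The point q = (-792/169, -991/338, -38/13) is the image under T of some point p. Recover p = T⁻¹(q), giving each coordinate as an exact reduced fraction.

p = (2, -1/2, -4)

T1 = [12/13 0 -5/13 0; 0 1 0 0; 5/13 0 12/13 0; 0 0 0 1]
T2·T1 = [-60/169 12/13 25/169 0; -144/169 -5/13 60/169 0; 5/13 0 12/13 0; 0 0 0 1]
T3·…·T1 = [5/169 12/13 181/169 0; -144/169 -5/13 60/169 0; 5/13 0 12/13 0; 0 0 0 1]
det M = 1; M⁻¹ = [-60/169 -144/169 125/169 0; 12/13 -5/13 -12/13 0; 25/169 60/169 131/169 0; 0 0 0 1]
M⁻¹ · (-792/169, -991/338, -38/13)ᵀ = (2, -1/2, -4)ᵀ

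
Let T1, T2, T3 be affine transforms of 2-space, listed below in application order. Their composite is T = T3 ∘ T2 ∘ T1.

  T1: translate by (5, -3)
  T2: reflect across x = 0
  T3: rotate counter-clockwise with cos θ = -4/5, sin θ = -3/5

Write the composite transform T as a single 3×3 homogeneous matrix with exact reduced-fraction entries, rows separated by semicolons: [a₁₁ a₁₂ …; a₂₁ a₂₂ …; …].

T1 = [1 0 5; 0 1 -3; 0 0 1]
T2·T1 = [-1 0 -5; 0 1 -3; 0 0 1]
T3·…·T1 = [4/5 3/5 11/5; 3/5 -4/5 27/5; 0 0 1]

T = [4/5 3/5 11/5; 3/5 -4/5 27/5; 0 0 1]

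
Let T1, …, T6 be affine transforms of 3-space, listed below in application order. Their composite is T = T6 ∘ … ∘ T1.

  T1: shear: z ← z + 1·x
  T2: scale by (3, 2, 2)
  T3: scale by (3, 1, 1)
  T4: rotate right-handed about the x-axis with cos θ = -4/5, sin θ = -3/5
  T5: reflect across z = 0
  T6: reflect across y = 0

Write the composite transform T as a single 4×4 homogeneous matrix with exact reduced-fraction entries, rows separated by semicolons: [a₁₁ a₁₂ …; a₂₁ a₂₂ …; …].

T = [9 0 0 0; -6/5 8/5 -6/5 0; 8/5 6/5 8/5 0; 0 0 0 1]

T1 = [1 0 0 0; 0 1 0 0; 1 0 1 0; 0 0 0 1]
T2·T1 = [3 0 0 0; 0 2 0 0; 2 0 2 0; 0 0 0 1]
T3·…·T1 = [9 0 0 0; 0 2 0 0; 2 0 2 0; 0 0 0 1]
T4·…·T1 = [9 0 0 0; 6/5 -8/5 6/5 0; -8/5 -6/5 -8/5 0; 0 0 0 1]
T5·…·T1 = [9 0 0 0; 6/5 -8/5 6/5 0; 8/5 6/5 8/5 0; 0 0 0 1]
T6·…·T1 = [9 0 0 0; -6/5 8/5 -6/5 0; 8/5 6/5 8/5 0; 0 0 0 1]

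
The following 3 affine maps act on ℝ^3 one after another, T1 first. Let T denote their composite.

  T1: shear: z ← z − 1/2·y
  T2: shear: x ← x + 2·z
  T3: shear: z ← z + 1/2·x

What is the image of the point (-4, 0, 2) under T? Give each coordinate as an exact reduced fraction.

T(p) = (0, 0, 2)

T1 shear: z ← z − 1/2·y: (-4, 0, 2) → (-4, 0, 2)
T2 shear: x ← x + 2·z: (-4, 0, 2) → (0, 0, 2)
T3 shear: z ← z + 1/2·x: (0, 0, 2) → (0, 0, 2)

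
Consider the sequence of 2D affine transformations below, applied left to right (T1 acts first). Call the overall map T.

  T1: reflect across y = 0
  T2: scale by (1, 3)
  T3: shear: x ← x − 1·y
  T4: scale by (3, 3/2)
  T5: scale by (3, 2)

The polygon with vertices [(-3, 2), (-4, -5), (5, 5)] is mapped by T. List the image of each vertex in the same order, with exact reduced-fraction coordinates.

T1 reflect across y = 0: (-3, 2) → (-3, -2); (-4, -5) → (-4, 5); (5, 5) → (5, -5)
T2 scale by (1, 3): (-3, -2) → (-3, -6); (-4, 5) → (-4, 15); (5, -5) → (5, -15)
T3 shear: x ← x − 1·y: (-3, -6) → (3, -6); (-4, 15) → (-19, 15); (5, -15) → (20, -15)
T4 scale by (3, 3/2): (3, -6) → (9, -9); (-19, 15) → (-57, 45/2); (20, -15) → (60, -45/2)
T5 scale by (3, 2): (9, -9) → (27, -18); (-57, 45/2) → (-171, 45); (60, -45/2) → (180, -45)

image vertices: (27, -18), (-171, 45), (180, -45)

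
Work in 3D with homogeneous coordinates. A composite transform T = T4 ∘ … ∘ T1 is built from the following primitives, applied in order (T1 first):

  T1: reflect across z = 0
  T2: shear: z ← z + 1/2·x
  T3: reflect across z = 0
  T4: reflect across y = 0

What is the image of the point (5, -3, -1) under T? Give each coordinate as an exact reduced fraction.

T1 reflect across z = 0: (5, -3, -1) → (5, -3, 1)
T2 shear: z ← z + 1/2·x: (5, -3, 1) → (5, -3, 7/2)
T3 reflect across z = 0: (5, -3, 7/2) → (5, -3, -7/2)
T4 reflect across y = 0: (5, -3, -7/2) → (5, 3, -7/2)

T(p) = (5, 3, -7/2)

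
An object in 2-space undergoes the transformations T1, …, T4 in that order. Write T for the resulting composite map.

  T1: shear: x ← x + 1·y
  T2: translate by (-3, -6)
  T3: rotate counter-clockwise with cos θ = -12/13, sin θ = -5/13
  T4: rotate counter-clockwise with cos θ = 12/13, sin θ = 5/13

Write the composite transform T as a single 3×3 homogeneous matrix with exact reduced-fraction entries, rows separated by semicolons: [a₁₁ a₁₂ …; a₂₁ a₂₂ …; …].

T = [-119/169 1/169 -363/169; -120/169 -239/169 1074/169; 0 0 1]

T1 = [1 1 0; 0 1 0; 0 0 1]
T2·T1 = [1 1 -3; 0 1 -6; 0 0 1]
T3·…·T1 = [-12/13 -7/13 6/13; -5/13 -17/13 87/13; 0 0 1]
T4·…·T1 = [-119/169 1/169 -363/169; -120/169 -239/169 1074/169; 0 0 1]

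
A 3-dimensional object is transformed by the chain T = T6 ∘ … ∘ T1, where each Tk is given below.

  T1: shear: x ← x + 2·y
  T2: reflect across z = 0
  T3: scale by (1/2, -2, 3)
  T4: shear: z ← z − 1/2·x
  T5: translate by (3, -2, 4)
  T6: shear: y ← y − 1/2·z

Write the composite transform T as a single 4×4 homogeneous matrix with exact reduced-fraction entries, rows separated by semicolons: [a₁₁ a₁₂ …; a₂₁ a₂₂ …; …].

T1 = [1 2 0 0; 0 1 0 0; 0 0 1 0; 0 0 0 1]
T2·T1 = [1 2 0 0; 0 1 0 0; 0 0 -1 0; 0 0 0 1]
T3·…·T1 = [1/2 1 0 0; 0 -2 0 0; 0 0 -3 0; 0 0 0 1]
T4·…·T1 = [1/2 1 0 0; 0 -2 0 0; -1/4 -1/2 -3 0; 0 0 0 1]
T5·…·T1 = [1/2 1 0 3; 0 -2 0 -2; -1/4 -1/2 -3 4; 0 0 0 1]
T6·…·T1 = [1/2 1 0 3; 1/8 -7/4 3/2 -4; -1/4 -1/2 -3 4; 0 0 0 1]

T = [1/2 1 0 3; 1/8 -7/4 3/2 -4; -1/4 -1/2 -3 4; 0 0 0 1]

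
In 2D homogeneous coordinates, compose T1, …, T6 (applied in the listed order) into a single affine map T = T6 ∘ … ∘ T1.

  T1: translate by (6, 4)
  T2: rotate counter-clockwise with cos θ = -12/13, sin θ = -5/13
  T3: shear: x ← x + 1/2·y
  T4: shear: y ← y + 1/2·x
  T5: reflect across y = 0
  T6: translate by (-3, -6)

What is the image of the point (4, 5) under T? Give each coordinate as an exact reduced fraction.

T1 translate by (6, 4): (4, 5) → (10, 9)
T2 rotate counter-clockwise with cos θ = -12/13, sin θ = -5/13: (10, 9) → (-75/13, -158/13)
T3 shear: x ← x + 1/2·y: (-75/13, -158/13) → (-154/13, -158/13)
T4 shear: y ← y + 1/2·x: (-154/13, -158/13) → (-154/13, -235/13)
T5 reflect across y = 0: (-154/13, -235/13) → (-154/13, 235/13)
T6 translate by (-3, -6): (-154/13, 235/13) → (-193/13, 157/13)

T(p) = (-193/13, 157/13)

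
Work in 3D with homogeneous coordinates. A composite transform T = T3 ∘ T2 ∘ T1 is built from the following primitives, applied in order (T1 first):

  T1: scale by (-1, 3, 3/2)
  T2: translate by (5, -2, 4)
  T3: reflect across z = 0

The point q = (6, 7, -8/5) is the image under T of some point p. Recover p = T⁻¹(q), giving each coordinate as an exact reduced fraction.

T1 = [-1 0 0 0; 0 3 0 0; 0 0 3/2 0; 0 0 0 1]
T2·T1 = [-1 0 0 5; 0 3 0 -2; 0 0 3/2 4; 0 0 0 1]
T3·…·T1 = [-1 0 0 5; 0 3 0 -2; 0 0 -3/2 -4; 0 0 0 1]
det M = 9/2; M⁻¹ = [-1 0 0 5; 0 1/3 0 2/3; 0 0 -2/3 -8/3; 0 0 0 1]
M⁻¹ · (6, 7, -8/5)ᵀ = (-1, 3, -8/5)ᵀ

p = (-1, 3, -8/5)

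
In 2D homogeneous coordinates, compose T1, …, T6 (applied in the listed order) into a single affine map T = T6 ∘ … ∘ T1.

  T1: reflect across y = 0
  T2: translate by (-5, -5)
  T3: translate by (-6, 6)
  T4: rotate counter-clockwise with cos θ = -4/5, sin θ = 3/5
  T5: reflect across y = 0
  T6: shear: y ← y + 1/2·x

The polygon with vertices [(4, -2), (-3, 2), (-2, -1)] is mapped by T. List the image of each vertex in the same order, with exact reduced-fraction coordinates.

image vertices: (19/5, 17/2), (59/5, 27/2), (46/5, 14)

T1 reflect across y = 0: (4, -2) → (4, 2); (-3, 2) → (-3, -2); (-2, -1) → (-2, 1)
T2 translate by (-5, -5): (4, 2) → (-1, -3); (-3, -2) → (-8, -7); (-2, 1) → (-7, -4)
T3 translate by (-6, 6): (-1, -3) → (-7, 3); (-8, -7) → (-14, -1); (-7, -4) → (-13, 2)
T4 rotate counter-clockwise with cos θ = -4/5, sin θ = 3/5: (-7, 3) → (19/5, -33/5); (-14, -1) → (59/5, -38/5); (-13, 2) → (46/5, -47/5)
T5 reflect across y = 0: (19/5, -33/5) → (19/5, 33/5); (59/5, -38/5) → (59/5, 38/5); (46/5, -47/5) → (46/5, 47/5)
T6 shear: y ← y + 1/2·x: (19/5, 33/5) → (19/5, 17/2); (59/5, 38/5) → (59/5, 27/2); (46/5, 47/5) → (46/5, 14)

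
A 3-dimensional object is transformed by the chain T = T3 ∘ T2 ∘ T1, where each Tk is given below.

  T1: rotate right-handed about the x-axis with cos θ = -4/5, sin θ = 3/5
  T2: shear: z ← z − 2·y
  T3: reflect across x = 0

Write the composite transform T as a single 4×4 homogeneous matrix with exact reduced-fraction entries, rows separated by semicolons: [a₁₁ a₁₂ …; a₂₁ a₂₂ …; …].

T1 = [1 0 0 0; 0 -4/5 -3/5 0; 0 3/5 -4/5 0; 0 0 0 1]
T2·T1 = [1 0 0 0; 0 -4/5 -3/5 0; 0 11/5 2/5 0; 0 0 0 1]
T3·…·T1 = [-1 0 0 0; 0 -4/5 -3/5 0; 0 11/5 2/5 0; 0 0 0 1]

T = [-1 0 0 0; 0 -4/5 -3/5 0; 0 11/5 2/5 0; 0 0 0 1]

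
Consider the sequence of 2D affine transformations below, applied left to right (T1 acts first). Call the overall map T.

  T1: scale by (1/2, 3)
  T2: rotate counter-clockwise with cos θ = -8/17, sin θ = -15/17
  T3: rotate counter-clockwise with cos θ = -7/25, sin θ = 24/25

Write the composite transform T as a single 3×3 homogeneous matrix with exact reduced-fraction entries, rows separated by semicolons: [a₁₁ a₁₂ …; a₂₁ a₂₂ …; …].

T1 = [1/2 0 0; 0 3 0; 0 0 1]
T2·T1 = [-4/17 45/17 0; -15/34 -24/17 0; 0 0 1]
T3·…·T1 = [208/425 261/425 0; -87/850 1248/425 0; 0 0 1]

T = [208/425 261/425 0; -87/850 1248/425 0; 0 0 1]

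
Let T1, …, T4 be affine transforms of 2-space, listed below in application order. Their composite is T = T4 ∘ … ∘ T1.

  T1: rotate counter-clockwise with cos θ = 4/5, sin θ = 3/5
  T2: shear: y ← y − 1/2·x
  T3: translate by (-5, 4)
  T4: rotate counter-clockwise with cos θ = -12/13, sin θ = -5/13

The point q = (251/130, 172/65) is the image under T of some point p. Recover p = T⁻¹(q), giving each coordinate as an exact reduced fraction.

T1 = [4/5 -3/5 0; 3/5 4/5 0; 0 0 1]
T2·T1 = [4/5 -3/5 0; 1/5 11/10 0; 0 0 1]
T3·…·T1 = [4/5 -3/5 -5; 1/5 11/10 4; 0 0 1]
T4·…·T1 = [-43/65 127/130 80/13; -32/65 -51/65 -23/13; 0 0 1]
det M = 1; M⁻¹ = [-51/65 -127/130 31/10; 32/65 -43/65 -21/5; 0 0 1]
M⁻¹ · (251/130, 172/65)ᵀ = (-1, -5)ᵀ

p = (-1, -5)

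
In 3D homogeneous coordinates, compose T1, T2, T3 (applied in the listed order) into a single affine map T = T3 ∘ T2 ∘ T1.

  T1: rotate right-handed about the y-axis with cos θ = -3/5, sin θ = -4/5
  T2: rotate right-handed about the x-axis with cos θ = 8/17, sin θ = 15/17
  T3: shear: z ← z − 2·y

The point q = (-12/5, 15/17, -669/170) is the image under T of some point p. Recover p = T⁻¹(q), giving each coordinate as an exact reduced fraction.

p = (0, -3/2, 3)

T1 = [-3/5 0 -4/5 0; 0 1 0 0; 4/5 0 -3/5 0; 0 0 0 1]
T2·T1 = [-3/5 0 -4/5 0; -12/17 8/17 9/17 0; 32/85 15/17 -24/85 0; 0 0 0 1]
T3·…·T1 = [-3/5 0 -4/5 0; -12/17 8/17 9/17 0; 152/85 -1/17 -114/85 0; 0 0 0 1]
det M = 1; M⁻¹ = [-3/5 4/85 32/85 0; 0 38/17 15/17 0; -4/5 -3/85 -24/85 0; 0 0 0 1]
M⁻¹ · (-12/5, 15/17, -669/170)ᵀ = (0, -3/2, 3)ᵀ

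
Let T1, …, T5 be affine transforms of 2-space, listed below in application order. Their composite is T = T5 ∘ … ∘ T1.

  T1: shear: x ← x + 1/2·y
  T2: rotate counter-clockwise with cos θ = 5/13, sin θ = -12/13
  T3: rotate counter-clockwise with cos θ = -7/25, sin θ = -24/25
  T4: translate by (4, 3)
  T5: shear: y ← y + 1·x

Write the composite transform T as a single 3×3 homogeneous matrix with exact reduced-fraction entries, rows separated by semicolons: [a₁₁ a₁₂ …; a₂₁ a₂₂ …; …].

T = [-323/325 -251/650 4; -359/325 -933/650 7; 0 0 1]

T1 = [1 1/2 0; 0 1 0; 0 0 1]
T2·T1 = [5/13 29/26 0; -12/13 -1/13 0; 0 0 1]
T3·…·T1 = [-323/325 -251/650 0; -36/325 -341/325 0; 0 0 1]
T4·…·T1 = [-323/325 -251/650 4; -36/325 -341/325 3; 0 0 1]
T5·…·T1 = [-323/325 -251/650 4; -359/325 -933/650 7; 0 0 1]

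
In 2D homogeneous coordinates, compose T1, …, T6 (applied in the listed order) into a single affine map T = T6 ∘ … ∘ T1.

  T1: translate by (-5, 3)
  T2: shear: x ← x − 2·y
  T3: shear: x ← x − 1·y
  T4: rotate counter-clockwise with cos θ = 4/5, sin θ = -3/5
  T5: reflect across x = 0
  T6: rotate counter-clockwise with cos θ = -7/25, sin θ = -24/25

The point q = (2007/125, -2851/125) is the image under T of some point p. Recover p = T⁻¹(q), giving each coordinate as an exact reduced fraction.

T1 = [1 0 -5; 0 1 3; 0 0 1]
T2·T1 = [1 -2 -11; 0 1 3; 0 0 1]
T3·…·T1 = [1 -3 -14; 0 1 3; 0 0 1]
T4·…·T1 = [4/5 -9/5 -47/5; -3/5 13/5 54/5; 0 0 1]
T5·…·T1 = [-4/5 9/5 47/5; -3/5 13/5 54/5; 0 0 1]
T6·…·T1 = [-44/125 249/125 967/125; 117/125 -307/125 -1506/125; 0 0 1]
det M = -1; M⁻¹ = [307/125 249/125 5; 117/125 44/125 -3; 0 0 1]
M⁻¹ · (2007/125, -2851/125)ᵀ = (-1, 4)ᵀ

p = (-1, 4)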